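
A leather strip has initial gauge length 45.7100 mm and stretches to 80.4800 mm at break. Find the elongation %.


Formula: Elongation = (Lf - L0) / L0 * 100
Substituting: Elongation = (80.4800 - 45.7100) / 45.7100 * 100
Result: 76.0665 %


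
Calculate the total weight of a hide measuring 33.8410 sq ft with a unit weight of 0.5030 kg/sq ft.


Formula: Weight = area * weight_per_sqft
Substituting: Weight = 33.8410 * 0.5030
Result: 17.0220 kg


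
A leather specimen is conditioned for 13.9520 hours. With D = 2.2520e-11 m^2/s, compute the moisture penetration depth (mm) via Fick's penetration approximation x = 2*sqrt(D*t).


t = 13.9520 hr * 3600 = 50227.2000 s
D * t = 2.2520e-11 * 50227.2000 = 1.1311e-06
x = 2 * sqrt(D*t) = 2 * sqrt(1.1311e-06) = 0.00212708 m = 2.1271 mm


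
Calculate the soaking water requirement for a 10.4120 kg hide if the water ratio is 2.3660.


Formula: Water = hide_weight * ratio
Substituting: Water = 10.4120 * 2.3660
Result: 24.6348 kg


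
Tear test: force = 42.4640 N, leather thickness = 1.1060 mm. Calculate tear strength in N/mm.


Formula: Tear strength = force / thickness
Substituting: Tear strength = 42.4640 / 1.1060
Result: 38.3942 N/mm


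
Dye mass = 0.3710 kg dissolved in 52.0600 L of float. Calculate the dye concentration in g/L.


Formula: Conc = dye_mass(kg) / volume(L) * 1000
Substituting: Conc = 0.3710 / 52.0600 * 1000
Result: 7.1264 g/L


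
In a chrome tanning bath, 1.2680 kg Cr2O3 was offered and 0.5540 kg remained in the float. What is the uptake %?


Formula: Uptake = (offered - residual) / offered * 100
Substituting: Uptake = (1.2680 - 0.5540) / 1.2680 * 100
Result: 56.3091 %


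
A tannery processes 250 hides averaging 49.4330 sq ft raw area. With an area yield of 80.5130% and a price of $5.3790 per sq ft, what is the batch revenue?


Raw_total = N * avg_area = 250 * 49.4330 = 12358.2500 sq ft
Finished = Raw_total * yield / 100 = 12358.2500 * 80.5130 / 100 = 9949.9978 sq ft
Value = Finished * price = 9949.9978 * 5.3790 = 53521.0383 $


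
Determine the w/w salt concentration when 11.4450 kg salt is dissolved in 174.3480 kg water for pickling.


Formula: Conc = salt / (water + salt) * 100
Substituting: Conc = 11.4450 / (174.3480 + 11.4450) * 100
Result: 6.1601 %


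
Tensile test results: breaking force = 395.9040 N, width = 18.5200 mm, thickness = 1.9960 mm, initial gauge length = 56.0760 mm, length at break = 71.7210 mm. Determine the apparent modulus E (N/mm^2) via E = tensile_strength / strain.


TS = F / (w * t) = 395.9040 / (18.5200 * 1.9960) = 10.7100 N/mm^2
strain = (Lf - L0) / L0 = (71.7210 - 56.0760) / 56.0760 = 0.2790
E = TS / strain = 10.7100 / 0.2790 = 38.3875 N/mm^2


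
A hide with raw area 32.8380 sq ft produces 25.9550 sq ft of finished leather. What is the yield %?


Formula: Yield = finished / raw * 100
Substituting: Yield = 25.9550 / 32.8380 * 100
Result: 79.0395 %


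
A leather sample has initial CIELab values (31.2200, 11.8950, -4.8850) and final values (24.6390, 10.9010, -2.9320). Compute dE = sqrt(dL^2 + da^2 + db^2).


dL = -6.5810, da = -0.9940, db = 1.9530
dE = sqrt((-6.5810)^2 + (-0.9940)^2 + 1.9530^2) = 6.9363


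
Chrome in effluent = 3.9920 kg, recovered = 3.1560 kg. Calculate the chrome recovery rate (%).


Formula: Recovery = recovered / input * 100
Substituting: Recovery = 3.1560 / 3.9920 * 100
Result: 79.0581 %


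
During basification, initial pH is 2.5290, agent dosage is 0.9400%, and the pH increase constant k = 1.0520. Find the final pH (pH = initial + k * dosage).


Formula: pH_final = pH_initial + k * base_pct
Substituting: pH_final = 2.5290 + 1.0520 * 0.9400
Result: 3.5179


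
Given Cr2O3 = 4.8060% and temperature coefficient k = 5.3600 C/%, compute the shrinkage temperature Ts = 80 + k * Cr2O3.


Formula: Ts = 80 + k * Cr2O3
Substituting: Ts = 80 + 5.3600 * 4.8060
Result: 105.7602 C


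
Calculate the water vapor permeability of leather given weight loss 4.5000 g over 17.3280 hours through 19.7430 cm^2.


Formula: WVP = loss / (area * time)
Substituting: WVP = 4.5000 / (19.7430 * 17.3280)
Result: 0.0131538 g/(cm^2*hr)


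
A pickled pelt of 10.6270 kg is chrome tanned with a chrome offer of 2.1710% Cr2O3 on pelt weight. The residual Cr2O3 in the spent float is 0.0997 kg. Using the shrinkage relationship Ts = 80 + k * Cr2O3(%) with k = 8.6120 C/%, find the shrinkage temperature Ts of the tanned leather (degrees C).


Offered = pelt * offer_pct / 100 = 10.6270 * 2.1710 / 100 = 0.2307 kg
Uptake = offered - residual = 0.2307 - 0.0997 = 0.1310 kg
Cr2O3% on pelt = uptake / pelt * 100 = 0.1310 / 10.6270 * 100 = 1.2328 %
Ts = 80 + k * Cr2O3% = 80 + 8.6120 * 1.2328 = 90.6171 C


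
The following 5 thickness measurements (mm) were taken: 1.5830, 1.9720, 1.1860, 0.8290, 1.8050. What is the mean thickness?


Formula: Average = sum / n
Substituting: Average = 7.3750 / 5
Result: 1.4750 mm


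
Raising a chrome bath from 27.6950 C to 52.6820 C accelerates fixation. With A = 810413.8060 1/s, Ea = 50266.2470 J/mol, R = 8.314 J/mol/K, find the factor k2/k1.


T1 = 27.6950 + 273.15 = 300.8450 K; T2 = 52.6820 + 273.15 = 325.8320 K
k1 = A * exp(-Ea/(R*T1)) = 810413.8060 * exp(-50266.2470/(8.314*300.8450)) = 0.0015165 1/s
k2 = A * exp(-Ea/(R*T2)) = 810413.8060 * exp(-50266.2470/(8.314*325.8320)) = 0.00708198 1/s
k2/k1 = 0.00708198 / 0.0015165 = 4.6699


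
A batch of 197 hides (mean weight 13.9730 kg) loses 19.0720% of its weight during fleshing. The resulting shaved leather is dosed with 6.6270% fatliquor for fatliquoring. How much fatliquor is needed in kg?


Total_raw = N * avg_wt = 197 * 13.9730 = 2752.6810 kg
Substrate = Total_raw * (1 - loss/100) = 2752.6810 * (1 - 19.0720/100) = 2227.6897 kg
Fat = Substrate * pct / 100 = 2227.6897 * 6.6270 / 100 = 147.6290 kg


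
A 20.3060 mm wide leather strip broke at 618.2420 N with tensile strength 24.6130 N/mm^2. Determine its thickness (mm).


Formula: t = F / (TS * w)
Substituting: t = 618.2420 / (24.6130 * 20.3060)
Result: 1.2370 mm


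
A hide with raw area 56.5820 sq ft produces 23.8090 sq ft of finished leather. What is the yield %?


Formula: Yield = finished / raw * 100
Substituting: Yield = 23.8090 / 56.5820 * 100
Result: 42.0788 %


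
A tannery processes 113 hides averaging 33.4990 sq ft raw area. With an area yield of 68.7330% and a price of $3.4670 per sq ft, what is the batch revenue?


Raw_total = N * avg_area = 113 * 33.4990 = 3785.3870 sq ft
Finished = Raw_total * yield / 100 = 3785.3870 * 68.7330 / 100 = 2601.8100 sq ft
Value = Finished * price = 2601.8100 * 3.4670 = 9020.4754 $


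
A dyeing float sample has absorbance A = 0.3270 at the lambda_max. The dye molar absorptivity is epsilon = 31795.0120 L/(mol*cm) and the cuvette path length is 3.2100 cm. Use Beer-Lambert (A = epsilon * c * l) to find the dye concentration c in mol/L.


Formula: c = A / (epsilon * l)
Substituting: c = 0.3270 / (31795.0120 * 3.2100)
Result: 3.2039e-06 mol/L


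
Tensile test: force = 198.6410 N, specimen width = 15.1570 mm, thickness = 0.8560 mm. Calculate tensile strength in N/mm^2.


Formula: TS = force / (width * thickness)
Substituting: TS = 198.6410 / (15.1570 * 0.8560)
Result: 15.3102 N/mm^2


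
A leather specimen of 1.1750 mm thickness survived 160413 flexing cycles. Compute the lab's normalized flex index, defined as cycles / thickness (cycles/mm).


Formula: Index = cycles / thickness
Substituting: Index = 160413 / 1.1750
Result: 136521.7021 cycles/mm


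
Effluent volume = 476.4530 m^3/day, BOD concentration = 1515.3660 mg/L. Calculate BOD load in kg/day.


Formula: BOD_load = volume * conc / 1000
Substituting: BOD_load = 476.4530 * 1515.3660 / 1000
Result: 722.0007 kg/day


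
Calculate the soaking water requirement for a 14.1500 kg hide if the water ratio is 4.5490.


Formula: Water = hide_weight * ratio
Substituting: Water = 14.1500 * 4.5490
Result: 64.3684 kg


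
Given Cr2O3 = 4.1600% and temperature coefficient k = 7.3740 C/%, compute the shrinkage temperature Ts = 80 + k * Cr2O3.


Formula: Ts = 80 + k * Cr2O3
Substituting: Ts = 80 + 7.3740 * 4.1600
Result: 110.6758 C


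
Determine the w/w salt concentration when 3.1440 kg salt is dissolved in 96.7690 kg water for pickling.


Formula: Conc = salt / (water + salt) * 100
Substituting: Conc = 3.1440 / (96.7690 + 3.1440) * 100
Result: 3.1467 %


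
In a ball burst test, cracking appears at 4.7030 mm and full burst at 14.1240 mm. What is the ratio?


Formula: Ratio = crack / burst
Substituting: Ratio = 4.7030 / 14.1240
Result: 0.3330


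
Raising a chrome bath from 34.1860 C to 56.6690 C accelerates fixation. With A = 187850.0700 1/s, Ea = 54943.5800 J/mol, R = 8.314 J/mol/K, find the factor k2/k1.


T1 = 34.1860 + 273.15 = 307.3360 K; T2 = 56.6690 + 273.15 = 329.8190 K
k1 = A * exp(-Ea/(R*T1)) = 187850.0700 * exp(-54943.5800/(8.314*307.3360)) = 8.6158e-05 1/s
k2 = A * exp(-Ea/(R*T2)) = 187850.0700 * exp(-54943.5800/(8.314*329.8190)) = 3.7315e-04 1/s
k2/k1 = 3.7315e-04 / 8.6158e-05 = 4.3310


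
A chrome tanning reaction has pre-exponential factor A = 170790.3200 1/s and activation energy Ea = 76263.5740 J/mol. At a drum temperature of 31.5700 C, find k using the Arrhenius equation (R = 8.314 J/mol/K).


T_K = T_C + 273.15 = 31.5700 + 273.15 = 304.7200 K
exponent = -Ea / (R * T_K) = -76263.5740 / (8.314 * 304.7200) = -30.1028
k = A * exp(exponent) = 170790.3200 * exp(-30.1028) = 1.4421e-08 1/s


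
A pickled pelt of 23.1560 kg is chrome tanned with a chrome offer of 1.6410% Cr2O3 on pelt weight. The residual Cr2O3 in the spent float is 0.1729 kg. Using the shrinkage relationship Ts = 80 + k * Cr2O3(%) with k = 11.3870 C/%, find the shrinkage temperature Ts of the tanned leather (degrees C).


Offered = pelt * offer_pct / 100 = 23.1560 * 1.6410 / 100 = 0.3800 kg
Uptake = offered - residual = 0.3800 - 0.1729 = 0.2071 kg
Cr2O3% on pelt = uptake / pelt * 100 = 0.2071 / 23.1560 * 100 = 0.8943 %
Ts = 80 + k * Cr2O3% = 80 + 11.3870 * 0.8943 = 90.1837 C


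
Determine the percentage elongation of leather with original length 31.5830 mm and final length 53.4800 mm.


Formula: Elongation = (Lf - L0) / L0 * 100
Substituting: Elongation = (53.4800 - 31.5830) / 31.5830 * 100
Result: 69.3316 %


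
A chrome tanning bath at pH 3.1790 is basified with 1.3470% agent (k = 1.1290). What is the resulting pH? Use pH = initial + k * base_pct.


Formula: pH_final = pH_initial + k * base_pct
Substituting: pH_final = 3.1790 + 1.1290 * 1.3470
Result: 4.6998


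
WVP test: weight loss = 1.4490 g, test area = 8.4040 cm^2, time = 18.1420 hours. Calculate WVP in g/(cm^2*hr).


Formula: WVP = loss / (area * time)
Substituting: WVP = 1.4490 / (8.4040 * 18.1420)
Result: 0.0095038 g/(cm^2*hr)


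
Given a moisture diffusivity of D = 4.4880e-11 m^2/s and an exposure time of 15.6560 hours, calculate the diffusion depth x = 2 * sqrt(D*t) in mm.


t = 15.6560 hr * 3600 = 56361.6000 s
D * t = 4.4880e-11 * 56361.6000 = 2.5295e-06
x = 2 * sqrt(D*t) = 2 * sqrt(2.5295e-06) = 0.00318089 m = 3.1809 mm


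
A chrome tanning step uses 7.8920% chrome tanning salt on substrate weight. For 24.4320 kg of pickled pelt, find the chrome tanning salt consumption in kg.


Formula: Chrome = substrate * pct / 100
Substituting: Chrome = 24.4320 * 7.8920 / 100
Result: 1.9282 kg


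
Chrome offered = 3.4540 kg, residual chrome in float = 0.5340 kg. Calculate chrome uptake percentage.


Formula: Uptake = (offered - residual) / offered * 100
Substituting: Uptake = (3.4540 - 0.5340) / 3.4540 * 100
Result: 84.5397 %


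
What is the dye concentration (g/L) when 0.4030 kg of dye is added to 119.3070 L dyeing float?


Formula: Conc = dye_mass(kg) / volume(L) * 1000
Substituting: Conc = 0.4030 / 119.3070 * 1000
Result: 3.3778 g/L


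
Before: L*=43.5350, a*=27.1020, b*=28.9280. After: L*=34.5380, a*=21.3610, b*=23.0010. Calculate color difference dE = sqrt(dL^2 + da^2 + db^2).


dL = -8.9970, da = -5.7410, db = -5.9270
dE = sqrt((-8.9970)^2 + (-5.7410)^2 + (-5.9270)^2) = 12.2080


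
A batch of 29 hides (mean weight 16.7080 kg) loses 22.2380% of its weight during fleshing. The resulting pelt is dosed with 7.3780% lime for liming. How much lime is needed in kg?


Total_raw = N * avg_wt = 29 * 16.7080 = 484.5320 kg
Substrate = Total_raw * (1 - loss/100) = 484.5320 * (1 - 22.2380/100) = 376.7818 kg
Lime = Substrate * pct / 100 = 376.7818 * 7.3780 / 100 = 27.7990 kg


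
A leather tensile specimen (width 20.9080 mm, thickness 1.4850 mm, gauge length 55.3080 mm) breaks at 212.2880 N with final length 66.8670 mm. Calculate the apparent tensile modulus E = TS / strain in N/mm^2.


TS = F / (w * t) = 212.2880 / (20.9080 * 1.4850) = 6.8373 N/mm^2
strain = (Lf - L0) / L0 = (66.8670 - 55.3080) / 55.3080 = 0.2090
E = TS / strain = 6.8373 / 0.2090 = 32.7155 N/mm^2


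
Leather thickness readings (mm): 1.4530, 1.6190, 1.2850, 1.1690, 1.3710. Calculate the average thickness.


Formula: Average = sum / n
Substituting: Average = 6.8970 / 5
Result: 1.3794 mm


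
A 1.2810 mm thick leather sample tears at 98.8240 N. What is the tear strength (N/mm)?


Formula: Tear strength = force / thickness
Substituting: Tear strength = 98.8240 / 1.2810
Result: 77.1460 N/mm


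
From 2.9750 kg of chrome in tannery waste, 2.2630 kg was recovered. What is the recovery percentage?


Formula: Recovery = recovered / input * 100
Substituting: Recovery = 2.2630 / 2.9750 * 100
Result: 76.0672 %


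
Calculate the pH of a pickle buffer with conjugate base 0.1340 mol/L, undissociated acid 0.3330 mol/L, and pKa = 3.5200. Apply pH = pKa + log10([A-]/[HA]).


ratio = [A-] / [HA] = 0.1340 / 0.3330 = 0.4024
log10(ratio) = -0.3953
pH = pKa + log10(ratio) = 3.5200 - 0.3953 = 3.1247


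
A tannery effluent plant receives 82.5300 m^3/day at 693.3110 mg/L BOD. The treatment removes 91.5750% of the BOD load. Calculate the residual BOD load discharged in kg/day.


Load_in = volume * conc / 1000 = 82.5300 * 693.3110 / 1000 = 57.2190 kg/day
Removed = Load_in * eff / 100 = 57.2190 * 91.5750 / 100 = 52.3983 kg/day
Load_out = Load_in - Removed = 57.2190 - 52.3983 = 4.8207 kg/day


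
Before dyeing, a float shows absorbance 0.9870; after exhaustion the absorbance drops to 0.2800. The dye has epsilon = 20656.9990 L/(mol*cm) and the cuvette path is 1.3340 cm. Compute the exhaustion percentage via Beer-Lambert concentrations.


c_initial = A_i / (epsilon * l) = 0.9870 / (20656.9990 * 1.3340) = 3.5817e-05 mol/L
c_final = A_f / (epsilon * l) = 0.2800 / (20656.9990 * 1.3340) = 1.0161e-05 mol/L
Exhaustion = (c_initial - c_final) / c_initial * 100 = (3.5817e-05 - 1.0161e-05) / 3.5817e-05 * 100 = 71.6312 %


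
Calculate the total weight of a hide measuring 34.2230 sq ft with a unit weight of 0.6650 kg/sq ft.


Formula: Weight = area * weight_per_sqft
Substituting: Weight = 34.2230 * 0.6650
Result: 22.7583 kg


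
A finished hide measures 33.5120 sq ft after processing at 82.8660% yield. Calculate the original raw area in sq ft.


Formula: raw = finished * 100 / yield
Substituting: raw = 33.5120 * 100 / 82.8660
Result: 40.4412 sq ft


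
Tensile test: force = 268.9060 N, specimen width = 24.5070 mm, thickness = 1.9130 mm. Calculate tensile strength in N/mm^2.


Formula: TS = force / (width * thickness)
Substituting: TS = 268.9060 / (24.5070 * 1.9130)
Result: 5.7358 N/mm^2


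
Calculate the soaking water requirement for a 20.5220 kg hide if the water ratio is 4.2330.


Formula: Water = hide_weight * ratio
Substituting: Water = 20.5220 * 4.2330
Result: 86.8696 kg


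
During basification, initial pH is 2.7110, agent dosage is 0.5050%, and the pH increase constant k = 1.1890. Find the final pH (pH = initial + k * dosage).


Formula: pH_final = pH_initial + k * base_pct
Substituting: pH_final = 2.7110 + 1.1890 * 0.5050
Result: 3.3114


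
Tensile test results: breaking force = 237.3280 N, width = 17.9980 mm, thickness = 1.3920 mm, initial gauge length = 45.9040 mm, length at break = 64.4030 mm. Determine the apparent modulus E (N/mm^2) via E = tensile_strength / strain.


TS = F / (w * t) = 237.3280 / (17.9980 * 1.3920) = 9.4730 N/mm^2
strain = (Lf - L0) / L0 = (64.4030 - 45.9040) / 45.9040 = 0.4030
E = TS / strain = 9.4730 / 0.4030 = 23.5065 N/mm^2


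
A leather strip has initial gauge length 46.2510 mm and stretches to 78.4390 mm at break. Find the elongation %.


Formula: Elongation = (Lf - L0) / L0 * 100
Substituting: Elongation = (78.4390 - 46.2510) / 46.2510 * 100
Result: 69.5942 %


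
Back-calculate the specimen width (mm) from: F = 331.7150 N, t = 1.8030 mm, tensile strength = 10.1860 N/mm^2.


Formula: w = F / (TS * t)
Substituting: w = 331.7150 / (10.1860 * 1.8030)
Result: 18.0620 mm


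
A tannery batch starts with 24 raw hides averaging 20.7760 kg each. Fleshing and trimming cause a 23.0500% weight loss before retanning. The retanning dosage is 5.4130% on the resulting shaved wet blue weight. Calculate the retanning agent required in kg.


Total_raw = N * avg_wt = 24 * 20.7760 = 498.6240 kg
Substrate = Total_raw * (1 - loss/100) = 498.6240 * (1 - 23.0500/100) = 383.6912 kg
Retan = Substrate * pct / 100 = 383.6912 * 5.4130 / 100 = 20.7692 kg


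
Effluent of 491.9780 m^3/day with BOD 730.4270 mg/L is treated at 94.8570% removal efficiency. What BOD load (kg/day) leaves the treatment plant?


Load_in = volume * conc / 1000 = 491.9780 * 730.4270 / 1000 = 359.3540 kg/day
Removed = Load_in * eff / 100 = 359.3540 * 94.8570 / 100 = 340.8724 kg/day
Load_out = Load_in - Removed = 359.3540 - 340.8724 = 18.4816 kg/day


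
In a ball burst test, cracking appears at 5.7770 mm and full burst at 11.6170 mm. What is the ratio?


Formula: Ratio = crack / burst
Substituting: Ratio = 5.7770 / 11.6170
Result: 0.4973


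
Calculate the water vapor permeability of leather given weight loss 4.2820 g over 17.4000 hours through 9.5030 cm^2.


Formula: WVP = loss / (area * time)
Substituting: WVP = 4.2820 / (9.5030 * 17.4000)
Result: 0.0258962 g/(cm^2*hr)


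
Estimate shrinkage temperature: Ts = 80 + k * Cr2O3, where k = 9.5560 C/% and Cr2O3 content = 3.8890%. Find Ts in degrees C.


Formula: Ts = 80 + k * Cr2O3
Substituting: Ts = 80 + 9.5560 * 3.8890
Result: 117.1633 C


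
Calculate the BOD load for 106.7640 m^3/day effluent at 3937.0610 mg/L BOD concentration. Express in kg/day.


Formula: BOD_load = volume * conc / 1000
Substituting: BOD_load = 106.7640 * 3937.0610 / 1000
Result: 420.3364 kg/day


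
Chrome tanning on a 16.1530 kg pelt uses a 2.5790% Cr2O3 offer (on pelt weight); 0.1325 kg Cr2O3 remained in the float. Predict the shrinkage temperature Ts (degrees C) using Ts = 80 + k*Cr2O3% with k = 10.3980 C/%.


Offered = pelt * offer_pct / 100 = 16.1530 * 2.5790 / 100 = 0.4166 kg
Uptake = offered - residual = 0.4166 - 0.1325 = 0.2841 kg
Cr2O3% on pelt = uptake / pelt * 100 = 0.2841 / 16.1530 * 100 = 1.7587 %
Ts = 80 + k * Cr2O3% = 80 + 10.3980 * 1.7587 = 98.2872 C


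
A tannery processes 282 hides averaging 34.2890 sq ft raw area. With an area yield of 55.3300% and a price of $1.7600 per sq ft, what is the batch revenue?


Raw_total = N * avg_area = 282 * 34.2890 = 9669.4980 sq ft
Finished = Raw_total * yield / 100 = 9669.4980 * 55.3300 / 100 = 5350.1332 sq ft
Value = Finished * price = 5350.1332 * 1.7600 = 9416.2345 $


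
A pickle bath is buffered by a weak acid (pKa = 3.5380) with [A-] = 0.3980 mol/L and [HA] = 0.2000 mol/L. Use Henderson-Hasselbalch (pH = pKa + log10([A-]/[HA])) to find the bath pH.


ratio = [A-] / [HA] = 0.3980 / 0.2000 = 1.9900
log10(ratio) = 0.2989
pH = pKa + log10(ratio) = 3.5380 + 0.2989 = 3.8369


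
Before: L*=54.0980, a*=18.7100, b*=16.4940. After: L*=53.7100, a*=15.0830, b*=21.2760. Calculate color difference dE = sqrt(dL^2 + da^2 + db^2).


dL = -0.3880, da = -3.6270, db = 4.7820
dE = sqrt((-0.3880)^2 + (-3.6270)^2 + 4.7820^2) = 6.0144


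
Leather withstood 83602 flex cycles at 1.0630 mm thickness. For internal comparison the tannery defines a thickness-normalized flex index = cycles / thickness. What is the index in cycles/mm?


Formula: Index = cycles / thickness
Substituting: Index = 83602 / 1.0630
Result: 78647.2248 cycles/mm


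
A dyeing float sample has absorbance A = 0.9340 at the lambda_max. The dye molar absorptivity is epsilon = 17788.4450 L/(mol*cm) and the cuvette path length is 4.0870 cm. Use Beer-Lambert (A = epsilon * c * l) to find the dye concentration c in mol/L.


Formula: c = A / (epsilon * l)
Substituting: c = 0.9340 / (17788.4450 * 4.0870)
Result: 1.2847e-05 mol/L


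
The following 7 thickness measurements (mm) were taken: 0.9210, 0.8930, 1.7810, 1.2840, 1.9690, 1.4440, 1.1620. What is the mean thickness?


Formula: Average = sum / n
Substituting: Average = 9.4540 / 7
Result: 1.3506 mm


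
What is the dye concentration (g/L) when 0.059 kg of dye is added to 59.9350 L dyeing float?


Formula: Conc = dye_mass(kg) / volume(L) * 1000
Substituting: Conc = 0.059 / 59.9350 * 1000
Result: 0.9844 g/L


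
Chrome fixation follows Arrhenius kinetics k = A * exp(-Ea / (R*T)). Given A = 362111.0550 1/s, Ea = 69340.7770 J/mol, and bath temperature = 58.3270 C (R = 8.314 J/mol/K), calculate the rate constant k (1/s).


T_K = T_C + 273.15 = 58.3270 + 273.15 = 331.4770 K
exponent = -Ea / (R * T_K) = -69340.7770 / (8.314 * 331.4770) = -25.1608
k = A * exp(exponent) = 362111.0550 * exp(-25.1608) = 4.2818e-06 1/s


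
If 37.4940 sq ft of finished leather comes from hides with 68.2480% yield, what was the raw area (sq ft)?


Formula: raw = finished * 100 / yield
Substituting: raw = 37.4940 * 100 / 68.2480
Result: 54.9379 sq ft


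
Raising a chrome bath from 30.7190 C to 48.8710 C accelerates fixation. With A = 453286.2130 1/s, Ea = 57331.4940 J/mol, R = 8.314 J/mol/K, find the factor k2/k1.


T1 = 30.7190 + 273.15 = 303.8690 K; T2 = 48.8710 + 273.15 = 322.0210 K
k1 = A * exp(-Ea/(R*T1)) = 453286.2130 * exp(-57331.4940/(8.314*303.8690)) = 6.3214e-05 1/s
k2 = A * exp(-Ea/(R*T2)) = 453286.2130 * exp(-57331.4940/(8.314*322.0210)) = 2.2718e-04 1/s
k2/k1 = 2.2718e-04 / 6.3214e-05 = 3.5937


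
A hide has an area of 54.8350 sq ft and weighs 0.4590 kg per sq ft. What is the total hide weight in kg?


Formula: Weight = area * weight_per_sqft
Substituting: Weight = 54.8350 * 0.4590
Result: 25.1693 kg


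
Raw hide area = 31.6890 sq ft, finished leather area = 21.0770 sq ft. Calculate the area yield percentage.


Formula: Yield = finished / raw * 100
Substituting: Yield = 21.0770 / 31.6890 * 100
Result: 66.5120 %


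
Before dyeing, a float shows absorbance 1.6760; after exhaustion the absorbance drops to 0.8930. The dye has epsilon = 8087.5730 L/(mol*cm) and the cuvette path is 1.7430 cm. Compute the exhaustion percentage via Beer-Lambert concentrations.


c_initial = A_i / (epsilon * l) = 1.6760 / (8087.5730 * 1.7430) = 1.1889e-04 mol/L
c_final = A_f / (epsilon * l) = 0.8930 / (8087.5730 * 1.7430) = 6.3348e-05 mol/L
Exhaustion = (c_initial - c_final) / c_initial * 100 = (1.1889e-04 - 6.3348e-05) / 1.1889e-04 * 100 = 46.7184 %


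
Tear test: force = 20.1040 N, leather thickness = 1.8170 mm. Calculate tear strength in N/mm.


Formula: Tear strength = force / thickness
Substituting: Tear strength = 20.1040 / 1.8170
Result: 11.0644 N/mm


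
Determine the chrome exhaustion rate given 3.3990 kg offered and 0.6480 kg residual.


Formula: Uptake = (offered - residual) / offered * 100
Substituting: Uptake = (3.3990 - 0.6480) / 3.3990 * 100
Result: 80.9356 %


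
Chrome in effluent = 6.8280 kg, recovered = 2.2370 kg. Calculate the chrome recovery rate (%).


Formula: Recovery = recovered / input * 100
Substituting: Recovery = 2.2370 / 6.8280 * 100
Result: 32.7622 %


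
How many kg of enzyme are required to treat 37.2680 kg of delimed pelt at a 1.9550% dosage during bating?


Formula: Enzyme = substrate * pct / 100
Substituting: Enzyme = 37.2680 * 1.9550 / 100
Result: 0.7286 kg


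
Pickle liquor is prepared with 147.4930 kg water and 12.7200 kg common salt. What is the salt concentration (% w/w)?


Formula: Conc = salt / (water + salt) * 100
Substituting: Conc = 12.7200 / (147.4930 + 12.7200) * 100
Result: 7.9394 %


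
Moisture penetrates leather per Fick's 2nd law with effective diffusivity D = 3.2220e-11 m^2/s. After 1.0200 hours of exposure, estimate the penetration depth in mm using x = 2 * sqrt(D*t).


t = 1.0200 hr * 3600 = 3672.0000 s
D * t = 3.2220e-11 * 3672.0000 = 1.1831e-07
x = 2 * sqrt(D*t) = 2 * sqrt(1.1831e-07) = 6.8793e-04 m = 0.6879 mm


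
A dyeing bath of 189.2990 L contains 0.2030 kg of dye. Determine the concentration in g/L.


Formula: Conc = dye_mass(kg) / volume(L) * 1000
Substituting: Conc = 0.2030 / 189.2990 * 1000
Result: 1.0724 g/L


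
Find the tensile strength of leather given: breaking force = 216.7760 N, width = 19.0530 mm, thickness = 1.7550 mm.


Formula: TS = force / (width * thickness)
Substituting: TS = 216.7760 / (19.0530 * 1.7550)
Result: 6.4829 N/mm^2


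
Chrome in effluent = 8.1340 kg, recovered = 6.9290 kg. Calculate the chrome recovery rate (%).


Formula: Recovery = recovered / input * 100
Substituting: Recovery = 6.9290 / 8.1340 * 100
Result: 85.1856 %


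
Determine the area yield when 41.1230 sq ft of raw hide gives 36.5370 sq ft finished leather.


Formula: Yield = finished / raw * 100
Substituting: Yield = 36.5370 / 41.1230 * 100
Result: 88.8481 %


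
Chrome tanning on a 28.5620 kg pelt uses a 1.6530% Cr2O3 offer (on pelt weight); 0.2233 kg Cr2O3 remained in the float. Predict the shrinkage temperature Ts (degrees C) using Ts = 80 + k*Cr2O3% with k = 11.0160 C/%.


Offered = pelt * offer_pct / 100 = 28.5620 * 1.6530 / 100 = 0.4721 kg
Uptake = offered - residual = 0.4721 - 0.2233 = 0.2488 kg
Cr2O3% on pelt = uptake / pelt * 100 = 0.2488 / 28.5620 * 100 = 0.8712 %
Ts = 80 + k * Cr2O3% = 80 + 11.0160 * 0.8712 = 89.5971 C


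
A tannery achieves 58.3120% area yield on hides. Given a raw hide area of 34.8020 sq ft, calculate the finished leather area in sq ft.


Formula: finished = raw * yield / 100
Substituting: finished = 34.8020 * 58.3120 / 100
Result: 20.2937 sq ft


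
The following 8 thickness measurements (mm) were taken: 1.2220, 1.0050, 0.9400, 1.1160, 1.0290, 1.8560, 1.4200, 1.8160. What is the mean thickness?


Formula: Average = sum / n
Substituting: Average = 10.4040 / 8
Result: 1.3005 mm


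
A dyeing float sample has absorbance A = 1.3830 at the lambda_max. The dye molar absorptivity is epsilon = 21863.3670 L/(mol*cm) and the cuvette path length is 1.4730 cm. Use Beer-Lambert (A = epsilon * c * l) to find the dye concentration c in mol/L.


Formula: c = A / (epsilon * l)
Substituting: c = 1.3830 / (21863.3670 * 1.4730)
Result: 4.2944e-05 mol/L


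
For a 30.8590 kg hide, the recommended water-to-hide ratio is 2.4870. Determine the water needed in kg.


Formula: Water = hide_weight * ratio
Substituting: Water = 30.8590 * 2.4870
Result: 76.7463 kg


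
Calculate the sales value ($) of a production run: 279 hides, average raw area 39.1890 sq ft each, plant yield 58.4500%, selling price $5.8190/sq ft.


Raw_total = N * avg_area = 279 * 39.1890 = 10933.7310 sq ft
Finished = Raw_total * yield / 100 = 10933.7310 * 58.4500 / 100 = 6390.7658 sq ft
Value = Finished * price = 6390.7658 * 5.8190 = 37187.8660 $


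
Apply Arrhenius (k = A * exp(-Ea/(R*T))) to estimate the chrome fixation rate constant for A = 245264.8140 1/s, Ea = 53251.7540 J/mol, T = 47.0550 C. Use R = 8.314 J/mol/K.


T_K = T_C + 273.15 = 47.0550 + 273.15 = 320.2050 K
exponent = -Ea / (R * T_K) = -53251.7540 / (8.314 * 320.2050) = -20.0030
k = A * exp(exponent) = 245264.8140 * exp(-20.0030) = 5.0400e-04 1/s


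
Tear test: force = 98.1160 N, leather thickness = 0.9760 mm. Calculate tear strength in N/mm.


Formula: Tear strength = force / thickness
Substituting: Tear strength = 98.1160 / 0.9760
Result: 100.5287 N/mm


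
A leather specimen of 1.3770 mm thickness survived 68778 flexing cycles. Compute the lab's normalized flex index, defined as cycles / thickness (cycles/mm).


Formula: Index = cycles / thickness
Substituting: Index = 68778 / 1.3770
Result: 49947.7124 cycles/mm


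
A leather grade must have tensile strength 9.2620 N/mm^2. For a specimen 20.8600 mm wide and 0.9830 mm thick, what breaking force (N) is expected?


Formula: F = TS * w * t
Substituting: F = 9.2620 * 20.8600 * 0.9830
Result: 189.9208 N


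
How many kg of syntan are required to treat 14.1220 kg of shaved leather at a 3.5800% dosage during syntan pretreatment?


Formula: Syntan = substrate * pct / 100
Substituting: Syntan = 14.1220 * 3.5800 / 100
Result: 0.5056 kg


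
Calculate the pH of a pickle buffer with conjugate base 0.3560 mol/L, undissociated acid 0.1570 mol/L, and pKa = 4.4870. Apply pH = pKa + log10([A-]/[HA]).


ratio = [A-] / [HA] = 0.3560 / 0.1570 = 2.2675
log10(ratio) = 0.3556
pH = pKa + log10(ratio) = 4.4870 + 0.3556 = 4.8426


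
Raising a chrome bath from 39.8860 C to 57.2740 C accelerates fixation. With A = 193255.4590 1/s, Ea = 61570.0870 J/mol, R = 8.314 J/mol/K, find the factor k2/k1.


T1 = 39.8860 + 273.15 = 313.0360 K; T2 = 57.2740 + 273.15 = 330.4240 K
k1 = A * exp(-Ea/(R*T1)) = 193255.4590 * exp(-61570.0870/(8.314*313.0360)) = 1.0278e-05 1/s
k2 = A * exp(-Ea/(R*T2)) = 193255.4590 * exp(-61570.0870/(8.314*330.4240)) = 3.5691e-05 1/s
k2/k1 = 3.5691e-05 / 1.0278e-05 = 3.4727


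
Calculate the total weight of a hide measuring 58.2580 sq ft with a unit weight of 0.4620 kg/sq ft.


Formula: Weight = area * weight_per_sqft
Substituting: Weight = 58.2580 * 0.4620
Result: 26.9152 kg


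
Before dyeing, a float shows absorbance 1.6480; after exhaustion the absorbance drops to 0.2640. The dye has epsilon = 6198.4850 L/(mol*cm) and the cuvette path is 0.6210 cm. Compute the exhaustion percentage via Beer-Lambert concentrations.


c_initial = A_i / (epsilon * l) = 1.6480 / (6198.4850 * 0.6210) = 4.2813e-04 mol/L
c_final = A_f / (epsilon * l) = 0.2640 / (6198.4850 * 0.6210) = 6.8585e-05 mol/L
Exhaustion = (c_initial - c_final) / c_initial * 100 = (4.2813e-04 - 6.8585e-05) / 4.2813e-04 * 100 = 83.9806 %


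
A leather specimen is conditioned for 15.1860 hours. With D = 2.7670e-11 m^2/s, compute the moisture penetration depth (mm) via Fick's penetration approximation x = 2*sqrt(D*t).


t = 15.1860 hr * 3600 = 54669.6000 s
D * t = 2.7670e-11 * 54669.6000 = 1.5127e-06
x = 2 * sqrt(D*t) = 2 * sqrt(1.5127e-06) = 0.00245984 m = 2.4598 mm


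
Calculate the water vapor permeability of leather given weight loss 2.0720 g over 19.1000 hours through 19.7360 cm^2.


Formula: WVP = loss / (area * time)
Substituting: WVP = 2.0720 / (19.7360 * 19.1000)
Result: 0.00549664 g/(cm^2*hr)


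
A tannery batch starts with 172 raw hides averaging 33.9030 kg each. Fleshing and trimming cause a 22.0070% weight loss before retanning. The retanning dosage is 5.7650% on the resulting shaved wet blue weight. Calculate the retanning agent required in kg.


Total_raw = N * avg_wt = 172 * 33.9030 = 5831.3160 kg
Substrate = Total_raw * (1 - loss/100) = 5831.3160 * (1 - 22.0070/100) = 4548.0183 kg
Retan = Substrate * pct / 100 = 4548.0183 * 5.7650 / 100 = 262.1933 kg


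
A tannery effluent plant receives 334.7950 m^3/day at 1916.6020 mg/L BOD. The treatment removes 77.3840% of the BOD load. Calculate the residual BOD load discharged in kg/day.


Load_in = volume * conc / 1000 = 334.7950 * 1916.6020 / 1000 = 641.6688 kg/day
Removed = Load_in * eff / 100 = 641.6688 * 77.3840 / 100 = 496.5490 kg/day
Load_out = Load_in - Removed = 641.6688 - 496.5490 = 145.1198 kg/day


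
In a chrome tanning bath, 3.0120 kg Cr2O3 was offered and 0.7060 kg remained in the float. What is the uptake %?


Formula: Uptake = (offered - residual) / offered * 100
Substituting: Uptake = (3.0120 - 0.7060) / 3.0120 * 100
Result: 76.5604 %


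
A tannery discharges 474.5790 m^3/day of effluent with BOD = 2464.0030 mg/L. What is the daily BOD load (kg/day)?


Formula: BOD_load = volume * conc / 1000
Substituting: BOD_load = 474.5790 * 2464.0030 / 1000
Result: 1169.3641 kg/day


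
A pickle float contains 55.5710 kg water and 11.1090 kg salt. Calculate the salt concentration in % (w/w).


Formula: Conc = salt / (water + salt) * 100
Substituting: Conc = 11.1090 / (55.5710 + 11.1090) * 100
Result: 16.6602 %


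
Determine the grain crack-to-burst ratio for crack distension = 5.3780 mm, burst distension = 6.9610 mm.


Formula: Ratio = crack / burst
Substituting: Ratio = 5.3780 / 6.9610
Result: 0.7726


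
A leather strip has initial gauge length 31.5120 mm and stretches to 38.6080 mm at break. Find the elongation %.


Formula: Elongation = (Lf - L0) / L0 * 100
Substituting: Elongation = (38.6080 - 31.5120) / 31.5120 * 100
Result: 22.5184 %


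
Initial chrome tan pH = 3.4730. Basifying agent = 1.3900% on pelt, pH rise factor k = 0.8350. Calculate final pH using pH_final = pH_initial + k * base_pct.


Formula: pH_final = pH_initial + k * base_pct
Substituting: pH_final = 3.4730 + 0.8350 * 1.3900
Result: 4.6336


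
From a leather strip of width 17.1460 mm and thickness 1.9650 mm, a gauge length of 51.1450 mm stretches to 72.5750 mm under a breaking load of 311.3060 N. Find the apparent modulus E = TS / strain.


TS = F / (w * t) = 311.3060 / (17.1460 * 1.9650) = 9.2398 N/mm^2
strain = (Lf - L0) / L0 = (72.5750 - 51.1450) / 51.1450 = 0.4190
E = TS / strain = 9.2398 / 0.4190 = 22.0518 N/mm^2


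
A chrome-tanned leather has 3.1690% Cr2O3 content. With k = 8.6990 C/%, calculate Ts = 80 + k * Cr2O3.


Formula: Ts = 80 + k * Cr2O3
Substituting: Ts = 80 + 8.6990 * 3.1690
Result: 107.5671 C


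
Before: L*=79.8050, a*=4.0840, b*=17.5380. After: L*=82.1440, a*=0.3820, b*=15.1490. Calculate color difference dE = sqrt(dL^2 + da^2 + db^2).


dL = 2.3390, da = -3.7020, db = -2.3890
dE = sqrt(2.3390^2 + (-3.7020)^2 + (-2.3890)^2) = 4.9883


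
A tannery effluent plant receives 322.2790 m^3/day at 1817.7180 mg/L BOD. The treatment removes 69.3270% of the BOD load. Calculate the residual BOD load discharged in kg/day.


Load_in = volume * conc / 1000 = 322.2790 * 1817.7180 / 1000 = 585.8123 kg/day
Removed = Load_in * eff / 100 = 585.8123 * 69.3270 / 100 = 406.1261 kg/day
Load_out = Load_in - Removed = 585.8123 - 406.1261 = 179.6862 kg/day


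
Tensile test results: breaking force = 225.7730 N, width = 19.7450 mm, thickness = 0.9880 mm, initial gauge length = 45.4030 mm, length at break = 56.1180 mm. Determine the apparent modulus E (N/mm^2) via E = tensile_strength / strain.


TS = F / (w * t) = 225.7730 / (19.7450 * 0.9880) = 11.5733 N/mm^2
strain = (Lf - L0) / L0 = (56.1180 - 45.4030) / 45.4030 = 0.2360
E = TS / strain = 11.5733 / 0.2360 = 49.0400 N/mm^2


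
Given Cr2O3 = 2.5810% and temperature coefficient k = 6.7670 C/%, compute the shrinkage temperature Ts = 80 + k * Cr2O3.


Formula: Ts = 80 + k * Cr2O3
Substituting: Ts = 80 + 6.7670 * 2.5810
Result: 97.4656 C


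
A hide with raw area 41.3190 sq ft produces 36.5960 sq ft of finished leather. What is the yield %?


Formula: Yield = finished / raw * 100
Substituting: Yield = 36.5960 / 41.3190 * 100
Result: 88.5694 %


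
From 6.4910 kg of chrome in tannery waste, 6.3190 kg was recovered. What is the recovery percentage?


Formula: Recovery = recovered / input * 100
Substituting: Recovery = 6.3190 / 6.4910 * 100
Result: 97.3502 %


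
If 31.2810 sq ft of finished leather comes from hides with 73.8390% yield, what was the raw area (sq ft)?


Formula: raw = finished * 100 / yield
Substituting: raw = 31.2810 * 100 / 73.8390
Result: 42.3638 sq ft


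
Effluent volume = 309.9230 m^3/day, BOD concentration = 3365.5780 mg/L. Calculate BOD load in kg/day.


Formula: BOD_load = volume * conc / 1000
Substituting: BOD_load = 309.9230 * 3365.5780 / 1000
Result: 1043.0700 kg/day


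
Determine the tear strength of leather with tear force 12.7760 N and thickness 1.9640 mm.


Formula: Tear strength = force / thickness
Substituting: Tear strength = 12.7760 / 1.9640
Result: 6.5051 N/mm


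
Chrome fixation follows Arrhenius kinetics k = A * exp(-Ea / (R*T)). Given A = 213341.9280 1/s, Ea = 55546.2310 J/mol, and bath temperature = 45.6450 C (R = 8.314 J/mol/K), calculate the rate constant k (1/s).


T_K = T_C + 273.15 = 45.6450 + 273.15 = 318.7950 K
exponent = -Ea / (R * T_K) = -55546.2310 / (8.314 * 318.7950) = -20.9572
k = A * exp(exponent) = 213341.9280 * exp(-20.9572) = 1.6884e-04 1/s


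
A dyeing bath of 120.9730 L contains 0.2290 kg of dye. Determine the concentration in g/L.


Formula: Conc = dye_mass(kg) / volume(L) * 1000
Substituting: Conc = 0.2290 / 120.9730 * 1000
Result: 1.8930 g/L


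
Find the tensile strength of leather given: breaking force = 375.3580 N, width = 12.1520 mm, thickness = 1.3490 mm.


Formula: TS = force / (width * thickness)
Substituting: TS = 375.3580 / (12.1520 * 1.3490)
Result: 22.8974 N/mm^2


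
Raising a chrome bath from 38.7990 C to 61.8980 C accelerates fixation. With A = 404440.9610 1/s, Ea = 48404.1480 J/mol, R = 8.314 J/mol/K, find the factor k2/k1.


T1 = 38.7990 + 273.15 = 311.9490 K; T2 = 61.8980 + 273.15 = 335.0480 K
k1 = A * exp(-Ea/(R*T1)) = 404440.9610 * exp(-48404.1480/(8.314*311.9490)) = 0.00317305 1/s
k2 = A * exp(-Ea/(R*T2)) = 404440.9610 * exp(-48404.1480/(8.314*335.0480)) = 0.011489 1/s
k2/k1 = 0.011489 / 0.00317305 = 3.6208


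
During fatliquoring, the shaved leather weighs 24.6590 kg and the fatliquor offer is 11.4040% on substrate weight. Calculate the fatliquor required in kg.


Formula: Fat = substrate * pct / 100
Substituting: Fat = 24.6590 * 11.4040 / 100
Result: 2.8121 kg


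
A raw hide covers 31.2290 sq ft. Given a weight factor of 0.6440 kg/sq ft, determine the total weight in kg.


Formula: Weight = area * weight_per_sqft
Substituting: Weight = 31.2290 * 0.6440
Result: 20.1115 kg


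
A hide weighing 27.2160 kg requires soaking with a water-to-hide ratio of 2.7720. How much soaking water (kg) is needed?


Formula: Water = hide_weight * ratio
Substituting: Water = 27.2160 * 2.7720
Result: 75.4428 kg


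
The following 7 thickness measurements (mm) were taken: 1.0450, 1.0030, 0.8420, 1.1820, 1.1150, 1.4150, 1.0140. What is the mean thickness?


Formula: Average = sum / n
Substituting: Average = 7.6160 / 7
Result: 1.0880 mm


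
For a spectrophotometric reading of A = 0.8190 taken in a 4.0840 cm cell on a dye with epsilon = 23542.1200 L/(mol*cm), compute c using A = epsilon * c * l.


Formula: c = A / (epsilon * l)
Substituting: c = 0.8190 / (23542.1200 * 4.0840)
Result: 8.5183e-06 mol/L


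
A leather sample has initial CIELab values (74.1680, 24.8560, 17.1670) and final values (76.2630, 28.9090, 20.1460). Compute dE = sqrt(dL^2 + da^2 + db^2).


dL = 2.0950, da = 4.0530, db = 2.9790
dE = sqrt(2.0950^2 + 4.0530^2 + 2.9790^2) = 5.4489


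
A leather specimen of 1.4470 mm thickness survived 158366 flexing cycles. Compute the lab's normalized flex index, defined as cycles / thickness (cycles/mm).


Formula: Index = cycles / thickness
Substituting: Index = 158366 / 1.4470
Result: 109444.3677 cycles/mm


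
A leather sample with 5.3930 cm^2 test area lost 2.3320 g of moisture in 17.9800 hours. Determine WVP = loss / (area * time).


Formula: WVP = loss / (area * time)
Substituting: WVP = 2.3320 / (5.3930 * 17.9800)
Result: 0.0240496 g/(cm^2*hr)


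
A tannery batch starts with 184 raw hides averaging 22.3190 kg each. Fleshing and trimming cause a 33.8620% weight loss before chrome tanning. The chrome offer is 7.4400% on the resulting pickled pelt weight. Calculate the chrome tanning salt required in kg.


Total_raw = N * avg_wt = 184 * 22.3190 = 4106.6960 kg
Substrate = Total_raw * (1 - loss/100) = 4106.6960 * (1 - 33.8620/100) = 2716.0866 kg
Chrome = Substrate * pct / 100 = 2716.0866 * 7.4400 / 100 = 202.0768 kg
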